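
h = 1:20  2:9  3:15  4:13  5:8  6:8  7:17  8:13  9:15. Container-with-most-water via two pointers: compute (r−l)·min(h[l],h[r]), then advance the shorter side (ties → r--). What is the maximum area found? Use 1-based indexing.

max area = 120

[1,9] min(20,15)*8=120 best=120 * → r--
[1,8] min(20,13)*7=91 best=120 → r--
[1,7] min(20,17)*6=102 best=120 → r--
[1,6] min(20,8)*5=40 best=120 → r--
[1,5] min(20,8)*4=32 best=120 → r--
[1,4] min(20,13)*3=39 best=120 → r--
[1,3] min(20,15)*2=30 best=120 → r--
[1,2] min(20,9)*1=9 best=120 → r--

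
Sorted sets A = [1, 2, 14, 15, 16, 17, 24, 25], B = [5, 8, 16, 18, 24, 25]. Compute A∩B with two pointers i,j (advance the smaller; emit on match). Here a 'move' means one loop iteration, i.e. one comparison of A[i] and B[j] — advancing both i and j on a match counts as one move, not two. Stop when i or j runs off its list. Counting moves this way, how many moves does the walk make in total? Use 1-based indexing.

[i=1,j=1] 1<5 → i++
[i=2,j=1] 2<5 → i++
[i=3,j=1] 14>5 → j++
[i=3,j=2] 14>8 → j++
[i=3,j=3] 14<16 → i++
[i=4,j=3] 15<16 → i++
[i=5,j=3] 16==16 emit → i++,j++
[i=6,j=4] 17<18 → i++
[i=7,j=4] 24>18 → j++
[i=7,j=5] 24==24 emit → i++,j++
[i=8,j=6] 25==25 emit → i++,j++

11 moves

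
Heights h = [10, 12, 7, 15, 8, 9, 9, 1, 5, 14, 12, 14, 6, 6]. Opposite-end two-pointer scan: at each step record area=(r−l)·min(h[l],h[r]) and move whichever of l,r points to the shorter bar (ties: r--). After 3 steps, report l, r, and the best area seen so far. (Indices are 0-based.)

[0,13] min(10,6)*13=78 best=78 * → r--
[0,12] min(10,6)*12=72 best=78 → r--
[0,11] min(10,14)*11=110 best=110 * → l++

l=1, r=11, best area=110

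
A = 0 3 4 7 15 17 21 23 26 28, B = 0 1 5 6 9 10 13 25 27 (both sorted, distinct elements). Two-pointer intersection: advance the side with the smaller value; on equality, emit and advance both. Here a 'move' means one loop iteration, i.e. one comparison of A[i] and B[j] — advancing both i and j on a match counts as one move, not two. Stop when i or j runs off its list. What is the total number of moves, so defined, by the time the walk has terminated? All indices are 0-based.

[i=0,j=0] 0==0 emit → i++,j++
[i=1,j=1] 3>1 → j++
[i=1,j=2] 3<5 → i++
[i=2,j=2] 4<5 → i++
[i=3,j=2] 7>5 → j++
[i=3,j=3] 7>6 → j++
[i=3,j=4] 7<9 → i++
[i=4,j=4] 15>9 → j++
[i=4,j=5] 15>10 → j++
[i=4,j=6] 15>13 → j++
[i=4,j=7] 15<25 → i++
[i=5,j=7] 17<25 → i++
[i=6,j=7] 21<25 → i++
[i=7,j=7] 23<25 → i++
[i=8,j=7] 26>25 → j++
[i=8,j=8] 26<27 → i++
[i=9,j=8] 28>27 → j++

17 moves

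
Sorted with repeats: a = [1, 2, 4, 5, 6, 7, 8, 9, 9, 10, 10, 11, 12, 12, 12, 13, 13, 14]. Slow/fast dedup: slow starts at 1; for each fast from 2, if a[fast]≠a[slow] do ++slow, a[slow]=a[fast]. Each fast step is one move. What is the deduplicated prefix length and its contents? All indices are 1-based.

slow=1 fast=2: a[fast]=2≠a[slow]=1 write a[2]=2, slow++,fast++
slow=2 fast=3: a[fast]=4≠a[slow]=2 write a[3]=4, slow++,fast++
slow=3 fast=4: a[fast]=5≠a[slow]=4 write a[4]=5, slow++,fast++
slow=4 fast=5: a[fast]=6≠a[slow]=5 write a[5]=6, slow++,fast++
slow=5 fast=6: a[fast]=7≠a[slow]=6 write a[6]=7, slow++,fast++
slow=6 fast=7: a[fast]=8≠a[slow]=7 write a[7]=8, slow++,fast++
slow=7 fast=8: a[fast]=9≠a[slow]=8 write a[8]=9, slow++,fast++
slow=8 fast=9: a[fast]=9=a[slow] dup, fast++
slow=8 fast=10: a[fast]=10≠a[slow]=9 write a[9]=10, slow++,fast++
slow=9 fast=11: a[fast]=10=a[slow] dup, fast++
slow=9 fast=12: a[fast]=11≠a[slow]=10 write a[10]=11, slow++,fast++
slow=10 fast=13: a[fast]=12≠a[slow]=11 write a[11]=12, slow++,fast++
slow=11 fast=14: a[fast]=12=a[slow] dup, fast++
slow=11 fast=15: a[fast]=12=a[slow] dup, fast++
slow=11 fast=16: a[fast]=13≠a[slow]=12 write a[12]=13, slow++,fast++
slow=12 fast=17: a[fast]=13=a[slow] dup, fast++
slow=12 fast=18: a[fast]=14≠a[slow]=13 write a[13]=14, slow++,fast++

length 13; prefix = [1, 2, 4, 5, 6, 7, 8, 9, 10, 11, 12, 13, 14]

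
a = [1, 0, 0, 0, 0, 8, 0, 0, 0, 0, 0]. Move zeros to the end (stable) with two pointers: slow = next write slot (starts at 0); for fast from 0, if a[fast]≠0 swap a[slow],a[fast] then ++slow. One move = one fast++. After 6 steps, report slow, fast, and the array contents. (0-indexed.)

slow=2, fast=6, a=[1, 8, 0, 0, 0, 0, 0, 0, 0, 0, 0]

(s=0,f=0) a[fast]=1≠0 swap→a[0]=1 → slow++,fast++
(s=1,f=1) a[fast]=0 → fast++
(s=1,f=2) a[fast]=0 → fast++
(s=1,f=3) a[fast]=0 → fast++
(s=1,f=4) a[fast]=0 → fast++
(s=1,f=5) a[fast]=8≠0 swap→a[1]=8 → slow++,fast++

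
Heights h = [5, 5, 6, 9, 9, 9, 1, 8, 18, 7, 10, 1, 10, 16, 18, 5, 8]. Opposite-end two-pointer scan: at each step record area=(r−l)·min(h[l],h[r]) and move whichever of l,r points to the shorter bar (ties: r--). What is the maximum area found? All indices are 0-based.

[0,16] min(5,8)*16=80 best=80 * → l++
[1,16] min(5,8)*15=75 best=80 → l++
[2,16] min(6,8)*14=84 best=84 * → l++
[3,16] min(9,8)*13=104 best=104 * → r--
[3,15] min(9,5)*12=60 best=104 → r--
[3,14] min(9,18)*11=99 best=104 → l++
[4,14] min(9,18)*10=90 best=104 → l++
[5,14] min(9,18)*9=81 best=104 → l++
[6,14] min(1,18)*8=8 best=104 → l++
[7,14] min(8,18)*7=56 best=104 → l++
[8,14] min(18,18)*6=108 best=108 * → r--
[8,13] min(18,16)*5=80 best=108 → r--
[8,12] min(18,10)*4=40 best=108 → r--
[8,11] min(18,1)*3=3 best=108 → r--
[8,10] min(18,10)*2=20 best=108 → r--
[8,9] min(18,7)*1=7 best=108 → r--

max area = 108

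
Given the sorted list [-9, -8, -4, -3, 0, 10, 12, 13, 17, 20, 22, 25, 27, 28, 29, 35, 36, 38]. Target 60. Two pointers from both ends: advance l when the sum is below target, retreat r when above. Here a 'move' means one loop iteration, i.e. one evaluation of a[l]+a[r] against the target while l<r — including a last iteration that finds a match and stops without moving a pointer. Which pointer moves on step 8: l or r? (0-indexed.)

[0,17] -9+38=29 <60 → l++
[1,17] -8+38=30 <60 → l++
[2,17] -4+38=34 <60 → l++
[3,17] -3+38=35 <60 → l++
[4,17] 0+38=38 <60 → l++
[5,17] 10+38=48 <60 → l++
[6,17] 12+38=50 <60 → l++
[7,17] 13+38=51 <60 → l++

l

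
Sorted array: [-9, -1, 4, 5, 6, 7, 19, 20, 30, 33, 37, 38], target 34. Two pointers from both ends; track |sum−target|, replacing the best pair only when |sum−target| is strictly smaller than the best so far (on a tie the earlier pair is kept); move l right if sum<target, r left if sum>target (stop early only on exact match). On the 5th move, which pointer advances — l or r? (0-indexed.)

[0,11] -9+38=29 d=5 * → l++
[1,11] -1+38=37 d=3 * → r--
[1,10] -1+37=36 d=2 * → r--
[1,9] -1+33=32 d=2 → l++
[2,9] 4+33=37 d=3 → r--

r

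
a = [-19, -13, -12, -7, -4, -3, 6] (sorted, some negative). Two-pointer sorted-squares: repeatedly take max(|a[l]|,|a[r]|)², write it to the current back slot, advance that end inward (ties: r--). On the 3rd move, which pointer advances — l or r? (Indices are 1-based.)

l=1 r=7: |-19|>|6| out[7]=361, l++
l=2 r=7: |-13|>|6| out[6]=169, l++
l=3 r=7: |-12|>|6| out[5]=144, l++

l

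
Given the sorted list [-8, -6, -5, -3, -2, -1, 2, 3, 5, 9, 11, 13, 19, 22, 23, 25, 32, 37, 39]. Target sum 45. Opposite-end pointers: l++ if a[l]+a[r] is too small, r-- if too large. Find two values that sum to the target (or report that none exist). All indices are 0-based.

(13, 32)

l=0 r=18: -8+39=31 <45, l++
l=1 r=18: -6+39=33 <45, l++
l=2 r=18: -5+39=34 <45, l++
l=3 r=18: -3+39=36 <45, l++
l=4 r=18: -2+39=37 <45, l++
l=5 r=18: -1+39=38 <45, l++
l=6 r=18: 2+39=41 <45, l++
l=7 r=18: 3+39=42 <45, l++
l=8 r=18: 5+39=44 <45, l++
l=9 r=18: 9+39=48 >45, r--
l=9 r=17: 9+37=46 >45, r--
l=9 r=16: 9+32=41 <45, l++
l=10 r=16: 11+32=43 <45, l++
l=11 r=16: 13+32=45, found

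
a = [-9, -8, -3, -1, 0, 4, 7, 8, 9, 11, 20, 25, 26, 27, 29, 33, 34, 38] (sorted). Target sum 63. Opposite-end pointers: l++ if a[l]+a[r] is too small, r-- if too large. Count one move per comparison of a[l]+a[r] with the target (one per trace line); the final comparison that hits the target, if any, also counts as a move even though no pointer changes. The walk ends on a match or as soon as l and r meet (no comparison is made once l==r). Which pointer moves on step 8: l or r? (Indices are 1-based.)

l=1 r=18: -9+38=29 <63, l++
l=2 r=18: -8+38=30 <63, l++
l=3 r=18: -3+38=35 <63, l++
l=4 r=18: -1+38=37 <63, l++
l=5 r=18: 0+38=38 <63, l++
l=6 r=18: 4+38=42 <63, l++
l=7 r=18: 7+38=45 <63, l++
l=8 r=18: 8+38=46 <63, l++

l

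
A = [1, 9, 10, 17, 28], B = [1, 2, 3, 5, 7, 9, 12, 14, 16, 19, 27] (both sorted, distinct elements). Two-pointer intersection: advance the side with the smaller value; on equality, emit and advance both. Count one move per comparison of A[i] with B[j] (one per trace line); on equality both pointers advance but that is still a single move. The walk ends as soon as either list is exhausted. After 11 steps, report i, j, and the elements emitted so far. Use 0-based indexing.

[i=0,j=0] 1==1 emit → i++,j++
[i=1,j=1] 9>2 → j++
[i=1,j=2] 9>3 → j++
[i=1,j=3] 9>5 → j++
[i=1,j=4] 9>7 → j++
[i=1,j=5] 9==9 emit → i++,j++
[i=2,j=6] 10<12 → i++
[i=3,j=6] 17>12 → j++
[i=3,j=7] 17>14 → j++
[i=3,j=8] 17>16 → j++
[i=3,j=9] 17<19 → i++

i=4, j=9, emitted=[1, 9]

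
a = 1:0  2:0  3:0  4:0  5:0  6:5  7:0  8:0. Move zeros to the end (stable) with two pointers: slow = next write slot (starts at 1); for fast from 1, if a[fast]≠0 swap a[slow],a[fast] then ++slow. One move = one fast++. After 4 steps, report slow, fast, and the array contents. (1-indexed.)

slow=1 fast=1: a[fast]=0, fast++
slow=1 fast=2: a[fast]=0, fast++
slow=1 fast=3: a[fast]=0, fast++
slow=1 fast=4: a[fast]=0, fast++

slow=1, fast=5, a=[0, 0, 0, 0, 0, 5, 0, 0]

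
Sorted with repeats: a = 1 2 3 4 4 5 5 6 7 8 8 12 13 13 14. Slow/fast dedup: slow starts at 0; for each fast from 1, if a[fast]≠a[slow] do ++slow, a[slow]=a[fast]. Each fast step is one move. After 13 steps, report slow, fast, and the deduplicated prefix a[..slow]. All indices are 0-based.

(s=0,f=1) a[fast]=2≠a[slow]=1 write a[1]=2 → slow++,fast++
(s=1,f=2) a[fast]=3≠a[slow]=2 write a[2]=3 → slow++,fast++
(s=2,f=3) a[fast]=4≠a[slow]=3 write a[3]=4 → slow++,fast++
(s=3,f=4) a[fast]=4=a[slow] dup → fast++
(s=3,f=5) a[fast]=5≠a[slow]=4 write a[4]=5 → slow++,fast++
(s=4,f=6) a[fast]=5=a[slow] dup → fast++
(s=4,f=7) a[fast]=6≠a[slow]=5 write a[5]=6 → slow++,fast++
(s=5,f=8) a[fast]=7≠a[slow]=6 write a[6]=7 → slow++,fast++
(s=6,f=9) a[fast]=8≠a[slow]=7 write a[7]=8 → slow++,fast++
(s=7,f=10) a[fast]=8=a[slow] dup → fast++
(s=7,f=11) a[fast]=12≠a[slow]=8 write a[8]=12 → slow++,fast++
(s=8,f=12) a[fast]=13≠a[slow]=12 write a[9]=13 → slow++,fast++
(s=9,f=13) a[fast]=13=a[slow] dup → fast++

slow=9, fast=14, prefix=[1, 2, 3, 4, 5, 6, 7, 8, 12, 13]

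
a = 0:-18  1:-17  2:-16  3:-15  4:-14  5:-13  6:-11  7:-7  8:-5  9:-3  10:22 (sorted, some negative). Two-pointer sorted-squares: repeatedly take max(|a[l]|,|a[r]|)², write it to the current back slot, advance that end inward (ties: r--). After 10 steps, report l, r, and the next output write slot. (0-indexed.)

[0,10] |-18|<=|22| out[10]=484 → r--
[0,9] |-18|>|-3| out[9]=324 → l++
[1,9] |-17|>|-3| out[8]=289 → l++
[2,9] |-16|>|-3| out[7]=256 → l++
[3,9] |-15|>|-3| out[6]=225 → l++
[4,9] |-14|>|-3| out[5]=196 → l++
[5,9] |-13|>|-3| out[4]=169 → l++
[6,9] |-11|>|-3| out[3]=121 → l++
[7,9] |-7|>|-3| out[2]=49 → l++
[8,9] |-5|>|-3| out[1]=25 → l++

l=9, r=9, next write slot=0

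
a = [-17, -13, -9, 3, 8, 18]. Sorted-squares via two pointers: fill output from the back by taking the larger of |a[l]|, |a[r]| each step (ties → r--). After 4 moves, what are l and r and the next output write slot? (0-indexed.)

[0,5] |-17|<=|18| out[5]=324 → r--
[0,4] |-17|>|8| out[4]=289 → l++
[1,4] |-13|>|8| out[3]=169 → l++
[2,4] |-9|>|8| out[2]=81 → l++

l=3, r=4, next write slot=1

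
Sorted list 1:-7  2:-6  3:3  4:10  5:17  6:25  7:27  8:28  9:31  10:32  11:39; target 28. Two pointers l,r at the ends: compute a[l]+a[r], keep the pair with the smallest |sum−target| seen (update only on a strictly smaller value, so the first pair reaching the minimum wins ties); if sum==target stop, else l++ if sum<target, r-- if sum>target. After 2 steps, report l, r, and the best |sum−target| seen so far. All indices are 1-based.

l=1 r=11: -7+39=32 d=4 *, r--
l=1 r=10: -7+32=25 d=3 *, l++

l=2, r=10, best |Δ|=3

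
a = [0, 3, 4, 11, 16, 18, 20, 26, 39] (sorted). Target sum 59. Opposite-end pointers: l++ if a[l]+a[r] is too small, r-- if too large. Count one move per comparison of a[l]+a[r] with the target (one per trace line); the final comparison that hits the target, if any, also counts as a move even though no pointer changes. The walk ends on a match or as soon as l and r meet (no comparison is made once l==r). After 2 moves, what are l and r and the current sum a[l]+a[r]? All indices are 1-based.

l=3, r=9, sum=43

l=1 r=9: 0+39=39 <59, l++
l=2 r=9: 3+39=42 <59, l++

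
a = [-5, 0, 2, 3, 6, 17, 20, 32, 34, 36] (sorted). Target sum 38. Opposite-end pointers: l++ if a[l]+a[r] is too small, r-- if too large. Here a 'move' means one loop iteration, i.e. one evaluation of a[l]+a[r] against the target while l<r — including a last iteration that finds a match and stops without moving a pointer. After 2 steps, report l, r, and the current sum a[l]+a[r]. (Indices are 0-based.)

l=2, r=9, sum=38

l=0 r=9: -5+36=31 <38, l++
l=1 r=9: 0+36=36 <38, l++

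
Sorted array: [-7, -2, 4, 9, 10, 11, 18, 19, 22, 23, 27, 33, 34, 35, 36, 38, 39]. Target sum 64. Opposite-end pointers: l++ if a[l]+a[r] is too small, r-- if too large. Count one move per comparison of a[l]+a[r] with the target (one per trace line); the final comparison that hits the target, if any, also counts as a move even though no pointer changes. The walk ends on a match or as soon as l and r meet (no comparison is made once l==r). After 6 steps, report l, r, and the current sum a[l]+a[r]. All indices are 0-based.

[0,16] -7+39=32 <64 → l++
[1,16] -2+39=37 <64 → l++
[2,16] 4+39=43 <64 → l++
[3,16] 9+39=48 <64 → l++
[4,16] 10+39=49 <64 → l++
[5,16] 11+39=50 <64 → l++

l=6, r=16, sum=57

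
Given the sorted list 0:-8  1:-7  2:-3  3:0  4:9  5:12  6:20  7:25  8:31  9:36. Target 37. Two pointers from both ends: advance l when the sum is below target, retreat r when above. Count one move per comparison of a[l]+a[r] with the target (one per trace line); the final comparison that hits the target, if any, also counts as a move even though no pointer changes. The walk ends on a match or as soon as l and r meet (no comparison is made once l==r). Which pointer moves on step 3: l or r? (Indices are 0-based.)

l=0 r=9: -8+36=28 <37, l++
l=1 r=9: -7+36=29 <37, l++
l=2 r=9: -3+36=33 <37, l++

l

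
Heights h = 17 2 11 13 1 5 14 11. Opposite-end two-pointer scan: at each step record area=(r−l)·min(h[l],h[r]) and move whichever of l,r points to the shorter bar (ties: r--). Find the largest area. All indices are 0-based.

l=0 r=7: min(17,11)*7=77 best=77 *, r--
l=0 r=6: min(17,14)*6=84 best=84 *, r--
l=0 r=5: min(17,5)*5=25 best=84, r--
l=0 r=4: min(17,1)*4=4 best=84, r--
l=0 r=3: min(17,13)*3=39 best=84, r--
l=0 r=2: min(17,11)*2=22 best=84, r--
l=0 r=1: min(17,2)*1=2 best=84, r--

max area = 84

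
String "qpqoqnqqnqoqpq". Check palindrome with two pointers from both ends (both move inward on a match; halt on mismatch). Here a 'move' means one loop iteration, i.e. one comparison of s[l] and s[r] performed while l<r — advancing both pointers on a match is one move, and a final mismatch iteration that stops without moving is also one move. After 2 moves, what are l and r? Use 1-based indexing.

l=3, r=12

[1,14] 'q'=='q' → l++,r--
[2,13] 'p'=='p' → l++,r--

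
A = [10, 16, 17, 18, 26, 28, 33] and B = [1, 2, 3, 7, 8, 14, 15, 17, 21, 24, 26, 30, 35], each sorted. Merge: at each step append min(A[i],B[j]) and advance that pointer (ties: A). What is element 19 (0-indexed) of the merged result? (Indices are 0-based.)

[i=0,j=0] A[i]=10>B[j]=1 take 1 → j++
[i=0,j=1] A[i]=10>B[j]=2 take 2 → j++
[i=0,j=2] A[i]=10>B[j]=3 take 3 → j++
[i=0,j=3] A[i]=10>B[j]=7 take 7 → j++
[i=0,j=4] A[i]=10>B[j]=8 take 8 → j++
[i=0,j=5] A[i]=10<=B[j]=14 take 10 → i++
[i=1,j=5] A[i]=16>B[j]=14 take 14 → j++
[i=1,j=6] A[i]=16>B[j]=15 take 15 → j++
[i=1,j=7] A[i]=16<=B[j]=17 take 16 → i++
[i=2,j=7] A[i]=17<=B[j]=17 take 17 → i++
[i=3,j=7] A[i]=18>B[j]=17 take 17 → j++
[i=3,j=8] A[i]=18<=B[j]=21 take 18 → i++
[i=4,j=8] A[i]=26>B[j]=21 take 21 → j++
[i=4,j=9] A[i]=26>B[j]=24 take 24 → j++
[i=4,j=10] A[i]=26<=B[j]=26 take 26 → i++
[i=5,j=10] A[i]=28>B[j]=26 take 26 → j++
[i=5,j=11] A[i]=28<=B[j]=30 take 28 → i++
[i=6,j=11] A[i]=33>B[j]=30 take 30 → j++
[i=6,j=12] A[i]=33<=B[j]=35 take 33 → i++
[i=7,j=12] A done, take B[j]=35 → j++

merged[19] = 35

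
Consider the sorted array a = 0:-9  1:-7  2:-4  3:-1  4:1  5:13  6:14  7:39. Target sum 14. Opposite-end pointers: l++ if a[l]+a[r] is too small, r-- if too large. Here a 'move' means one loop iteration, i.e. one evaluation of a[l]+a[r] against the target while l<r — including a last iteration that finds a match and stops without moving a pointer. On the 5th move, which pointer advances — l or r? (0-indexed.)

l

l=0 r=7: -9+39=30 >14, r--
l=0 r=6: -9+14=5 <14, l++
l=1 r=6: -7+14=7 <14, l++
l=2 r=6: -4+14=10 <14, l++
l=3 r=6: -1+14=13 <14, l++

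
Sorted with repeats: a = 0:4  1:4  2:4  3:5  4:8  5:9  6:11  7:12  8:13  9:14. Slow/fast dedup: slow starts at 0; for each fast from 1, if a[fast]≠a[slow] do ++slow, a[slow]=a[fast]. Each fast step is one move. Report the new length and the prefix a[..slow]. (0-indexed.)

length 8; prefix = [4, 5, 8, 9, 11, 12, 13, 14]

(s=0,f=1) a[fast]=4=a[slow] dup → fast++
(s=0,f=2) a[fast]=4=a[slow] dup → fast++
(s=0,f=3) a[fast]=5≠a[slow]=4 write a[1]=5 → slow++,fast++
(s=1,f=4) a[fast]=8≠a[slow]=5 write a[2]=8 → slow++,fast++
(s=2,f=5) a[fast]=9≠a[slow]=8 write a[3]=9 → slow++,fast++
(s=3,f=6) a[fast]=11≠a[slow]=9 write a[4]=11 → slow++,fast++
(s=4,f=7) a[fast]=12≠a[slow]=11 write a[5]=12 → slow++,fast++
(s=5,f=8) a[fast]=13≠a[slow]=12 write a[6]=13 → slow++,fast++
(s=6,f=9) a[fast]=14≠a[slow]=13 write a[7]=14 → slow++,fast++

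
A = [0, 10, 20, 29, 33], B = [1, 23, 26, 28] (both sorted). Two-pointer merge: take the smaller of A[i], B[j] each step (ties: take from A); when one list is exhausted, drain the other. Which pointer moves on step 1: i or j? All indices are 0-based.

i

i=0 j=0: A[i]=0<=B[j]=1 take 0, i++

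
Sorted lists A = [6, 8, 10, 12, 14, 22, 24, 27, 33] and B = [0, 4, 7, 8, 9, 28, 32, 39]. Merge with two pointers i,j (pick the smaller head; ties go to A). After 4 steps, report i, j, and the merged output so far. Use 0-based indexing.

i=0 j=0: A[i]=6>B[j]=0 take 0, j++
i=0 j=1: A[i]=6>B[j]=4 take 4, j++
i=0 j=2: A[i]=6<=B[j]=7 take 6, i++
i=1 j=2: A[i]=8>B[j]=7 take 7, j++

i=1, j=3, merged so far=[0, 4, 6, 7]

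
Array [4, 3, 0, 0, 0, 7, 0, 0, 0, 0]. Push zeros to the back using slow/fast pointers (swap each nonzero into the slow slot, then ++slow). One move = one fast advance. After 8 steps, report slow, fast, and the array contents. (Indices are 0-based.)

slow=3, fast=8, a=[4, 3, 7, 0, 0, 0, 0, 0, 0, 0]

(s=0,f=0) a[fast]=4≠0 swap→a[0]=4 → slow++,fast++
(s=1,f=1) a[fast]=3≠0 swap→a[1]=3 → slow++,fast++
(s=2,f=2) a[fast]=0 → fast++
(s=2,f=3) a[fast]=0 → fast++
(s=2,f=4) a[fast]=0 → fast++
(s=2,f=5) a[fast]=7≠0 swap→a[2]=7 → slow++,fast++
(s=3,f=6) a[fast]=0 → fast++
(s=3,f=7) a[fast]=0 → fast++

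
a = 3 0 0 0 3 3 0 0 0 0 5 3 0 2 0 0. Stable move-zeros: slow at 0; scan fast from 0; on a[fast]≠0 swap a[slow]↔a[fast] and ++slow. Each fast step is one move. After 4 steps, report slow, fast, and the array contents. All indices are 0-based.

(s=0,f=0) a[fast]=3≠0 swap→a[0]=3 → slow++,fast++
(s=1,f=1) a[fast]=0 → fast++
(s=1,f=2) a[fast]=0 → fast++
(s=1,f=3) a[fast]=0 → fast++

slow=1, fast=4, a=[3, 0, 0, 0, 3, 3, 0, 0, 0, 0, 5, 3, 0, 2, 0, 0]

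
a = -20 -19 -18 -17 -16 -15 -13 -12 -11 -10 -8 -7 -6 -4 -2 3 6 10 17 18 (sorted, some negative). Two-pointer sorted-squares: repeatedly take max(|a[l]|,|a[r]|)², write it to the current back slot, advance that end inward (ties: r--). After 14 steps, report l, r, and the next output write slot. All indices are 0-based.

l=0 r=19: |-20|>|18| out[19]=400, l++
l=1 r=19: |-19|>|18| out[18]=361, l++
l=2 r=19: |-18|<=|18| out[17]=324, r--
l=2 r=18: |-18|>|17| out[16]=324, l++
l=3 r=18: |-17|<=|17| out[15]=289, r--
l=3 r=17: |-17|>|10| out[14]=289, l++
l=4 r=17: |-16|>|10| out[13]=256, l++
l=5 r=17: |-15|>|10| out[12]=225, l++
l=6 r=17: |-13|>|10| out[11]=169, l++
l=7 r=17: |-12|>|10| out[10]=144, l++
l=8 r=17: |-11|>|10| out[9]=121, l++
l=9 r=17: |-10|<=|10| out[8]=100, r--
l=9 r=16: |-10|>|6| out[7]=100, l++
l=10 r=16: |-8|>|6| out[6]=64, l++

l=11, r=16, next write slot=5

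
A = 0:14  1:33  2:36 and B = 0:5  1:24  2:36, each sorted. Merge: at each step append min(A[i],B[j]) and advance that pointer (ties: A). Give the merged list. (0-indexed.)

[5, 14, 24, 33, 36, 36]

[i=0,j=0] A[i]=14>B[j]=5 take 5 → j++
[i=0,j=1] A[i]=14<=B[j]=24 take 14 → i++
[i=1,j=1] A[i]=33>B[j]=24 take 24 → j++
[i=1,j=2] A[i]=33<=B[j]=36 take 33 → i++
[i=2,j=2] A[i]=36<=B[j]=36 take 36 → i++
[i=3,j=2] A done, take B[j]=36 → j++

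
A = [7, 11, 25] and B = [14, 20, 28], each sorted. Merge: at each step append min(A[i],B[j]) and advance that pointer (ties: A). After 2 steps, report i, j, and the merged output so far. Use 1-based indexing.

[i=1,j=1] A[i]=7<=B[j]=14 take 7 → i++
[i=2,j=1] A[i]=11<=B[j]=14 take 11 → i++

i=3, j=1, merged so far=[7, 11]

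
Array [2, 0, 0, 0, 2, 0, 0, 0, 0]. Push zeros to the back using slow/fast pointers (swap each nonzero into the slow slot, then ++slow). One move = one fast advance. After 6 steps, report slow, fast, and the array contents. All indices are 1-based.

(s=1,f=1) a[fast]=2≠0 swap→a[1]=2 → slow++,fast++
(s=2,f=2) a[fast]=0 → fast++
(s=2,f=3) a[fast]=0 → fast++
(s=2,f=4) a[fast]=0 → fast++
(s=2,f=5) a[fast]=2≠0 swap→a[2]=2 → slow++,fast++
(s=3,f=6) a[fast]=0 → fast++

slow=3, fast=7, a=[2, 2, 0, 0, 0, 0, 0, 0, 0]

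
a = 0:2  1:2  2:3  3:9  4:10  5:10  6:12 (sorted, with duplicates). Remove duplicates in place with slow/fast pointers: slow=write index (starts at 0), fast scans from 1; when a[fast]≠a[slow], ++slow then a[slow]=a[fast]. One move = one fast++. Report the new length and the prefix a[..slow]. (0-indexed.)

length 5; prefix = [2, 3, 9, 10, 12]

slow=0 fast=1: a[fast]=2=a[slow] dup, fast++
slow=0 fast=2: a[fast]=3≠a[slow]=2 write a[1]=3, slow++,fast++
slow=1 fast=3: a[fast]=9≠a[slow]=3 write a[2]=9, slow++,fast++
slow=2 fast=4: a[fast]=10≠a[slow]=9 write a[3]=10, slow++,fast++
slow=3 fast=5: a[fast]=10=a[slow] dup, fast++
slow=3 fast=6: a[fast]=12≠a[slow]=10 write a[4]=12, slow++,fast++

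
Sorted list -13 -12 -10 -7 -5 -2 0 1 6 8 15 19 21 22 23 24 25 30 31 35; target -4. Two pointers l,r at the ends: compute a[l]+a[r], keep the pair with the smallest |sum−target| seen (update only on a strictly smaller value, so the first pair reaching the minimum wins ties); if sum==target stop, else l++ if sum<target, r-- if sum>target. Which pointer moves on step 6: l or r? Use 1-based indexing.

r

[1,20] -13+35=22 d=26 * → r--
[1,19] -13+31=18 d=22 * → r--
[1,18] -13+30=17 d=21 * → r--
[1,17] -13+25=12 d=16 * → r--
[1,16] -13+24=11 d=15 * → r--
[1,15] -13+23=10 d=14 * → r--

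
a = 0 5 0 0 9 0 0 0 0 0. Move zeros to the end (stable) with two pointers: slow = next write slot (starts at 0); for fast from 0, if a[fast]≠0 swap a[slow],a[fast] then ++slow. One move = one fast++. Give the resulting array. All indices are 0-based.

[5, 9, 0, 0, 0, 0, 0, 0, 0, 0]

(s=0,f=0) a[fast]=0 → fast++
(s=0,f=1) a[fast]=5≠0 swap→a[0]=5 → slow++,fast++
(s=1,f=2) a[fast]=0 → fast++
(s=1,f=3) a[fast]=0 → fast++
(s=1,f=4) a[fast]=9≠0 swap→a[1]=9 → slow++,fast++
(s=2,f=5) a[fast]=0 → fast++
(s=2,f=6) a[fast]=0 → fast++
(s=2,f=7) a[fast]=0 → fast++
(s=2,f=8) a[fast]=0 → fast++
(s=2,f=9) a[fast]=0 → fast++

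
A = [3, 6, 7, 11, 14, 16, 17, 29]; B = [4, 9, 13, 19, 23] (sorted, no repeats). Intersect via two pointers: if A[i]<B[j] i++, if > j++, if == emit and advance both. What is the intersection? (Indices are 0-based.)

intersection = []

[i=0,j=0] 3<4 → i++
[i=1,j=0] 6>4 → j++
[i=1,j=1] 6<9 → i++
[i=2,j=1] 7<9 → i++
[i=3,j=1] 11>9 → j++
[i=3,j=2] 11<13 → i++
[i=4,j=2] 14>13 → j++
[i=4,j=3] 14<19 → i++
[i=5,j=3] 16<19 → i++
[i=6,j=3] 17<19 → i++
[i=7,j=3] 29>19 → j++
[i=7,j=4] 29>23 → j++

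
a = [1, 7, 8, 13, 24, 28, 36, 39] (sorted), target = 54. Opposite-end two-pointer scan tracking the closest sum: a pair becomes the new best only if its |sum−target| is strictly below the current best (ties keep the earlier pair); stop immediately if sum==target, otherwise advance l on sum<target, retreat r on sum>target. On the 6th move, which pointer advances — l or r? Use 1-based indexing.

l=1 r=8: 1+39=40 d=14 *, l++
l=2 r=8: 7+39=46 d=8 *, l++
l=3 r=8: 8+39=47 d=7 *, l++
l=4 r=8: 13+39=52 d=2 *, l++
l=5 r=8: 24+39=63 d=9, r--
l=5 r=7: 24+36=60 d=6, r--

r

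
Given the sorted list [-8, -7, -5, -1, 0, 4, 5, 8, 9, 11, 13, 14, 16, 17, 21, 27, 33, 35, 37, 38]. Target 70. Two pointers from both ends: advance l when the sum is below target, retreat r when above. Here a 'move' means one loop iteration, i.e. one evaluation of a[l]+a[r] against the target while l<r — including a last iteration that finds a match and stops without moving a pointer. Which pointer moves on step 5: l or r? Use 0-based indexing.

l=0 r=19: -8+38=30 <70, l++
l=1 r=19: -7+38=31 <70, l++
l=2 r=19: -5+38=33 <70, l++
l=3 r=19: -1+38=37 <70, l++
l=4 r=19: 0+38=38 <70, l++

l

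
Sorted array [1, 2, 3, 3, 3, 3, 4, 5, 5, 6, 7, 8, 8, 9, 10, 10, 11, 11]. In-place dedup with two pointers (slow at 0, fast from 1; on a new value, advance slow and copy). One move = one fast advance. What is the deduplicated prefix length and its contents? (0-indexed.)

length 11; prefix = [1, 2, 3, 4, 5, 6, 7, 8, 9, 10, 11]

(s=0,f=1) a[fast]=2≠a[slow]=1 write a[1]=2 → slow++,fast++
(s=1,f=2) a[fast]=3≠a[slow]=2 write a[2]=3 → slow++,fast++
(s=2,f=3) a[fast]=3=a[slow] dup → fast++
(s=2,f=4) a[fast]=3=a[slow] dup → fast++
(s=2,f=5) a[fast]=3=a[slow] dup → fast++
(s=2,f=6) a[fast]=4≠a[slow]=3 write a[3]=4 → slow++,fast++
(s=3,f=7) a[fast]=5≠a[slow]=4 write a[4]=5 → slow++,fast++
(s=4,f=8) a[fast]=5=a[slow] dup → fast++
(s=4,f=9) a[fast]=6≠a[slow]=5 write a[5]=6 → slow++,fast++
(s=5,f=10) a[fast]=7≠a[slow]=6 write a[6]=7 → slow++,fast++
(s=6,f=11) a[fast]=8≠a[slow]=7 write a[7]=8 → slow++,fast++
(s=7,f=12) a[fast]=8=a[slow] dup → fast++
(s=7,f=13) a[fast]=9≠a[slow]=8 write a[8]=9 → slow++,fast++
(s=8,f=14) a[fast]=10≠a[slow]=9 write a[9]=10 → slow++,fast++
(s=9,f=15) a[fast]=10=a[slow] dup → fast++
(s=9,f=16) a[fast]=11≠a[slow]=10 write a[10]=11 → slow++,fast++
(s=10,f=17) a[fast]=11=a[slow] dup → fast++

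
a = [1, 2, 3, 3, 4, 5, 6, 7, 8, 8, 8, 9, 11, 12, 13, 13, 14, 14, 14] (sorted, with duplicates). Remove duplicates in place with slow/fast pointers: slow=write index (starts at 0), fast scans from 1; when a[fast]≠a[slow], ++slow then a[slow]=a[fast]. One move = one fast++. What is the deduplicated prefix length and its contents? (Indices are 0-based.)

slow=0 fast=1: a[fast]=2≠a[slow]=1 write a[1]=2, slow++,fast++
slow=1 fast=2: a[fast]=3≠a[slow]=2 write a[2]=3, slow++,fast++
slow=2 fast=3: a[fast]=3=a[slow] dup, fast++
slow=2 fast=4: a[fast]=4≠a[slow]=3 write a[3]=4, slow++,fast++
slow=3 fast=5: a[fast]=5≠a[slow]=4 write a[4]=5, slow++,fast++
slow=4 fast=6: a[fast]=6≠a[slow]=5 write a[5]=6, slow++,fast++
slow=5 fast=7: a[fast]=7≠a[slow]=6 write a[6]=7, slow++,fast++
slow=6 fast=8: a[fast]=8≠a[slow]=7 write a[7]=8, slow++,fast++
slow=7 fast=9: a[fast]=8=a[slow] dup, fast++
slow=7 fast=10: a[fast]=8=a[slow] dup, fast++
slow=7 fast=11: a[fast]=9≠a[slow]=8 write a[8]=9, slow++,fast++
slow=8 fast=12: a[fast]=11≠a[slow]=9 write a[9]=11, slow++,fast++
slow=9 fast=13: a[fast]=12≠a[slow]=11 write a[10]=12, slow++,fast++
slow=10 fast=14: a[fast]=13≠a[slow]=12 write a[11]=13, slow++,fast++
slow=11 fast=15: a[fast]=13=a[slow] dup, fast++
slow=11 fast=16: a[fast]=14≠a[slow]=13 write a[12]=14, slow++,fast++
slow=12 fast=17: a[fast]=14=a[slow] dup, fast++
slow=12 fast=18: a[fast]=14=a[slow] dup, fast++

length 13; prefix = [1, 2, 3, 4, 5, 6, 7, 8, 9, 11, 12, 13, 14]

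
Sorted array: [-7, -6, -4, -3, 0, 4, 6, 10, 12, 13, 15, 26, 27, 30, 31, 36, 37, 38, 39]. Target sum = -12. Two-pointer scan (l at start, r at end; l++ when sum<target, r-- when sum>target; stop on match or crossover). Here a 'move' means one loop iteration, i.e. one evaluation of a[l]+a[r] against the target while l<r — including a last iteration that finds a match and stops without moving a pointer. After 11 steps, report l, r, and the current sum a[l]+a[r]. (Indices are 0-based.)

l=0, r=7, sum=3

[0,18] -7+39=32 >-12 → r--
[0,17] -7+38=31 >-12 → r--
[0,16] -7+37=30 >-12 → r--
[0,15] -7+36=29 >-12 → r--
[0,14] -7+31=24 >-12 → r--
[0,13] -7+30=23 >-12 → r--
[0,12] -7+27=20 >-12 → r--
[0,11] -7+26=19 >-12 → r--
[0,10] -7+15=8 >-12 → r--
[0,9] -7+13=6 >-12 → r--
[0,8] -7+12=5 >-12 → r--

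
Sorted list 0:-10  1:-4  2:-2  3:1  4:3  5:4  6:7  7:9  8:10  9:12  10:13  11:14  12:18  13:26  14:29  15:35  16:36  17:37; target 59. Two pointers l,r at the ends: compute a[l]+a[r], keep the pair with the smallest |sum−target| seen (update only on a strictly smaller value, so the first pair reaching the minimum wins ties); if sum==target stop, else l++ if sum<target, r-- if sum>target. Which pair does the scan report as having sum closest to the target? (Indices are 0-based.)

l=0 r=17: -10+37=27 d=32 *, l++
l=1 r=17: -4+37=33 d=26 *, l++
l=2 r=17: -2+37=35 d=24 *, l++
l=3 r=17: 1+37=38 d=21 *, l++
l=4 r=17: 3+37=40 d=19 *, l++
l=5 r=17: 4+37=41 d=18 *, l++
l=6 r=17: 7+37=44 d=15 *, l++
l=7 r=17: 9+37=46 d=13 *, l++
l=8 r=17: 10+37=47 d=12 *, l++
l=9 r=17: 12+37=49 d=10 *, l++
l=10 r=17: 13+37=50 d=9 *, l++
l=11 r=17: 14+37=51 d=8 *, l++
l=12 r=17: 18+37=55 d=4 *, l++
l=13 r=17: 26+37=63 d=4, r--
l=13 r=16: 26+36=62 d=3 *, r--
l=13 r=15: 26+35=61 d=2 *, r--
l=13 r=14: 26+29=55 d=4, l++

pair (26, 35) with sum 61 (|Δ|=2)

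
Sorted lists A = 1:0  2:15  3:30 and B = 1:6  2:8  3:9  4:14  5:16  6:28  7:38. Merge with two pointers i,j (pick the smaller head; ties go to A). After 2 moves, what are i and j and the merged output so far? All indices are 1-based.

i=2, j=2, merged so far=[0, 6]

i=1 j=1: A[i]=0<=B[j]=6 take 0, i++
i=2 j=1: A[i]=15>B[j]=6 take 6, j++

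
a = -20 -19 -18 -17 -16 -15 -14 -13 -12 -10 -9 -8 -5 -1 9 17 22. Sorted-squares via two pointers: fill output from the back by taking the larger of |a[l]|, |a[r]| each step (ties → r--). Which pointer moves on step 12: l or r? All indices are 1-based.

l=1 r=17: |-20|<=|22| out[17]=484, r--
l=1 r=16: |-20|>|17| out[16]=400, l++
l=2 r=16: |-19|>|17| out[15]=361, l++
l=3 r=16: |-18|>|17| out[14]=324, l++
l=4 r=16: |-17|<=|17| out[13]=289, r--
l=4 r=15: |-17|>|9| out[12]=289, l++
l=5 r=15: |-16|>|9| out[11]=256, l++
l=6 r=15: |-15|>|9| out[10]=225, l++
l=7 r=15: |-14|>|9| out[9]=196, l++
l=8 r=15: |-13|>|9| out[8]=169, l++
l=9 r=15: |-12|>|9| out[7]=144, l++
l=10 r=15: |-10|>|9| out[6]=100, l++

l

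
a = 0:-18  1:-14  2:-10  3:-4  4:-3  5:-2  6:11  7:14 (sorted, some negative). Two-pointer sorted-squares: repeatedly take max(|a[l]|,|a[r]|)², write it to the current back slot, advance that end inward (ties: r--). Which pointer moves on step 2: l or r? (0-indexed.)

[0,7] |-18|>|14| out[7]=324 → l++
[1,7] |-14|<=|14| out[6]=196 → r--

r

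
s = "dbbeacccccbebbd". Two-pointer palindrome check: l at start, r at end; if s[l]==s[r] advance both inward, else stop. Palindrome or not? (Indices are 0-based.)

l=0 r=14: 'd'=='d', l++,r--
l=1 r=13: 'b'=='b', l++,r--
l=2 r=12: 'b'=='b', l++,r--
l=3 r=11: 'e'=='e', l++,r--
l=4 r=10: 'a'!='b', stop

not a palindrome (mismatch at 4,10)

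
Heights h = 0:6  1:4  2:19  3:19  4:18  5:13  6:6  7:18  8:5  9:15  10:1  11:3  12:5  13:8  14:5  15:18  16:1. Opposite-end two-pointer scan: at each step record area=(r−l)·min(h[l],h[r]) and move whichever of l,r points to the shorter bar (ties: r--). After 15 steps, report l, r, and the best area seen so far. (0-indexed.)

l=0 r=16: min(6,1)*16=16 best=16 *, r--
l=0 r=15: min(6,18)*15=90 best=90 *, l++
l=1 r=15: min(4,18)*14=56 best=90, l++
l=2 r=15: min(19,18)*13=234 best=234 *, r--
l=2 r=14: min(19,5)*12=60 best=234, r--
l=2 r=13: min(19,8)*11=88 best=234, r--
l=2 r=12: min(19,5)*10=50 best=234, r--
l=2 r=11: min(19,3)*9=27 best=234, r--
l=2 r=10: min(19,1)*8=8 best=234, r--
l=2 r=9: min(19,15)*7=105 best=234, r--
l=2 r=8: min(19,5)*6=30 best=234, r--
l=2 r=7: min(19,18)*5=90 best=234, r--
l=2 r=6: min(19,6)*4=24 best=234, r--
l=2 r=5: min(19,13)*3=39 best=234, r--
l=2 r=4: min(19,18)*2=36 best=234, r--

l=2, r=3, best area=234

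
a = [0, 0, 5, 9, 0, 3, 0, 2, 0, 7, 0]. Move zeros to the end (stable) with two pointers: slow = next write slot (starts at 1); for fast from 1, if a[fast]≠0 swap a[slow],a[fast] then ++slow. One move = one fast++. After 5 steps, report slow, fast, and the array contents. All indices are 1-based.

slow=3, fast=6, a=[5, 9, 0, 0, 0, 3, 0, 2, 0, 7, 0]

slow=1 fast=1: a[fast]=0, fast++
slow=1 fast=2: a[fast]=0, fast++
slow=1 fast=3: a[fast]=5≠0 swap→a[1]=5, slow++,fast++
slow=2 fast=4: a[fast]=9≠0 swap→a[2]=9, slow++,fast++
slow=3 fast=5: a[fast]=0, fast++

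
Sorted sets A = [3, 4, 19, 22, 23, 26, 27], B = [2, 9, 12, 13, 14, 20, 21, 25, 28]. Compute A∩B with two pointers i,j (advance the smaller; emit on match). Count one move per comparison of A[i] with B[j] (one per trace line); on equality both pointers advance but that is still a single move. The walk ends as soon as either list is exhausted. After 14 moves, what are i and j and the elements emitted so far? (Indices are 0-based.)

i=6, j=8, emitted=[]

i=0 j=0: 3>2, j++
i=0 j=1: 3<9, i++
i=1 j=1: 4<9, i++
i=2 j=1: 19>9, j++
i=2 j=2: 19>12, j++
i=2 j=3: 19>13, j++
i=2 j=4: 19>14, j++
i=2 j=5: 19<20, i++
i=3 j=5: 22>20, j++
i=3 j=6: 22>21, j++
i=3 j=7: 22<25, i++
i=4 j=7: 23<25, i++
i=5 j=7: 26>25, j++
i=5 j=8: 26<28, i++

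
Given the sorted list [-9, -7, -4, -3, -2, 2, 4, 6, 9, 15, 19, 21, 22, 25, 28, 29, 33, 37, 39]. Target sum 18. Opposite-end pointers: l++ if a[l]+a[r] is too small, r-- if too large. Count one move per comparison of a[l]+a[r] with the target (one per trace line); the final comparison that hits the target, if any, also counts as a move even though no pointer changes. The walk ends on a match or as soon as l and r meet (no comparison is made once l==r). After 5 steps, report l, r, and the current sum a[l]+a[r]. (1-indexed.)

[1,19] -9+39=30 >18 → r--
[1,18] -9+37=28 >18 → r--
[1,17] -9+33=24 >18 → r--
[1,16] -9+29=20 >18 → r--
[1,15] -9+28=19 >18 → r--

l=1, r=14, sum=16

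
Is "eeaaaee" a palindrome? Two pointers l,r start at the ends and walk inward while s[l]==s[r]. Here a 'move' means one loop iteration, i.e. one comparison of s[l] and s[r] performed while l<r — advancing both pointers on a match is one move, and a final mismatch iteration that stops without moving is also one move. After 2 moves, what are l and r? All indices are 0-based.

l=2, r=4

[0,6] 'e'=='e' → l++,r--
[1,5] 'e'=='e' → l++,r--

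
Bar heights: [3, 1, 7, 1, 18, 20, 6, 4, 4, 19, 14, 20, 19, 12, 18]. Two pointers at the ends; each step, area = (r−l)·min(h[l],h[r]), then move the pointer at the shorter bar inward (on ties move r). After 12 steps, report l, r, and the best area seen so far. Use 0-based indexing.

l=0 r=14: min(3,18)*14=42 best=42 *, l++
l=1 r=14: min(1,18)*13=13 best=42, l++
l=2 r=14: min(7,18)*12=84 best=84 *, l++
l=3 r=14: min(1,18)*11=11 best=84, l++
l=4 r=14: min(18,18)*10=180 best=180 *, r--
l=4 r=13: min(18,12)*9=108 best=180, r--
l=4 r=12: min(18,19)*8=144 best=180, l++
l=5 r=12: min(20,19)*7=133 best=180, r--
l=5 r=11: min(20,20)*6=120 best=180, r--
l=5 r=10: min(20,14)*5=70 best=180, r--
l=5 r=9: min(20,19)*4=76 best=180, r--
l=5 r=8: min(20,4)*3=12 best=180, r--

l=5, r=7, best area=180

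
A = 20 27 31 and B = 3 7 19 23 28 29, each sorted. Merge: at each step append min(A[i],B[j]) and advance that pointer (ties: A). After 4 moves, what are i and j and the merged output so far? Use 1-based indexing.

i=2, j=4, merged so far=[3, 7, 19, 20]

[i=1,j=1] A[i]=20>B[j]=3 take 3 → j++
[i=1,j=2] A[i]=20>B[j]=7 take 7 → j++
[i=1,j=3] A[i]=20>B[j]=19 take 19 → j++
[i=1,j=4] A[i]=20<=B[j]=23 take 20 → i++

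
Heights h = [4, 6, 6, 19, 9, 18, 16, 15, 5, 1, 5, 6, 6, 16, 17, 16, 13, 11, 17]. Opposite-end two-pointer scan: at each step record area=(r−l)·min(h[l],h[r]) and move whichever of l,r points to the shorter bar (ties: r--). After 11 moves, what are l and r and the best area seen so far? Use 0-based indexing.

[0,18] min(4,17)*18=72 best=72 * → l++
[1,18] min(6,17)*17=102 best=102 * → l++
[2,18] min(6,17)*16=96 best=102 → l++
[3,18] min(19,17)*15=255 best=255 * → r--
[3,17] min(19,11)*14=154 best=255 → r--
[3,16] min(19,13)*13=169 best=255 → r--
[3,15] min(19,16)*12=192 best=255 → r--
[3,14] min(19,17)*11=187 best=255 → r--
[3,13] min(19,16)*10=160 best=255 → r--
[3,12] min(19,6)*9=54 best=255 → r--
[3,11] min(19,6)*8=48 best=255 → r--

l=3, r=10, best area=255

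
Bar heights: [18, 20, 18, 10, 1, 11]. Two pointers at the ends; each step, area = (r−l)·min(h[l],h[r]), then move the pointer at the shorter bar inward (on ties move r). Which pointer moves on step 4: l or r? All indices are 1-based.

[1,6] min(18,11)*5=55 best=55 * → r--
[1,5] min(18,1)*4=4 best=55 → r--
[1,4] min(18,10)*3=30 best=55 → r--
[1,3] min(18,18)*2=36 best=55 → r--

r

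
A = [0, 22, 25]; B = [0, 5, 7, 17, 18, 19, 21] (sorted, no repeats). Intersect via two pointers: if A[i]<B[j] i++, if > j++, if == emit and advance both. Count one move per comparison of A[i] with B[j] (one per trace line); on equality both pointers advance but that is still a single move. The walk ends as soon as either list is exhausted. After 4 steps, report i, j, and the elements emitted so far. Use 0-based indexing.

i=1, j=4, emitted=[0]

[i=0,j=0] 0==0 emit → i++,j++
[i=1,j=1] 22>5 → j++
[i=1,j=2] 22>7 → j++
[i=1,j=3] 22>17 → j++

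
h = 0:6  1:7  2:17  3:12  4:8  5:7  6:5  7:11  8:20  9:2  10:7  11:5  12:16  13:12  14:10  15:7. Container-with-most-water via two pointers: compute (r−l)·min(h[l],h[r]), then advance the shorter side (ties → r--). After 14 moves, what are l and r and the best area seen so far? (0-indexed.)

[0,15] min(6,7)*15=90 best=90 * → l++
[1,15] min(7,7)*14=98 best=98 * → r--
[1,14] min(7,10)*13=91 best=98 → l++
[2,14] min(17,10)*12=120 best=120 * → r--
[2,13] min(17,12)*11=132 best=132 * → r--
[2,12] min(17,16)*10=160 best=160 * → r--
[2,11] min(17,5)*9=45 best=160 → r--
[2,10] min(17,7)*8=56 best=160 → r--
[2,9] min(17,2)*7=14 best=160 → r--
[2,8] min(17,20)*6=102 best=160 → l++
[3,8] min(12,20)*5=60 best=160 → l++
[4,8] min(8,20)*4=32 best=160 → l++
[5,8] min(7,20)*3=21 best=160 → l++
[6,8] min(5,20)*2=10 best=160 → l++

l=7, r=8, best area=160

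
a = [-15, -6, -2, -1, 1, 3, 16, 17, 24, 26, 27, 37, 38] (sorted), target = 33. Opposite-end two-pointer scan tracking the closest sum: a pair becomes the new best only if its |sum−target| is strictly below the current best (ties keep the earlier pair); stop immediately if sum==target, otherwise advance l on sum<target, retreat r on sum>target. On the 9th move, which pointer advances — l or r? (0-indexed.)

r

[0,12] -15+38=23 d=10 * → l++
[1,12] -6+38=32 d=1 * → l++
[2,12] -2+38=36 d=3 → r--
[2,11] -2+37=35 d=2 → r--
[2,10] -2+27=25 d=8 → l++
[3,10] -1+27=26 d=7 → l++
[4,10] 1+27=28 d=5 → l++
[5,10] 3+27=30 d=3 → l++
[6,10] 16+27=43 d=10 → r--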